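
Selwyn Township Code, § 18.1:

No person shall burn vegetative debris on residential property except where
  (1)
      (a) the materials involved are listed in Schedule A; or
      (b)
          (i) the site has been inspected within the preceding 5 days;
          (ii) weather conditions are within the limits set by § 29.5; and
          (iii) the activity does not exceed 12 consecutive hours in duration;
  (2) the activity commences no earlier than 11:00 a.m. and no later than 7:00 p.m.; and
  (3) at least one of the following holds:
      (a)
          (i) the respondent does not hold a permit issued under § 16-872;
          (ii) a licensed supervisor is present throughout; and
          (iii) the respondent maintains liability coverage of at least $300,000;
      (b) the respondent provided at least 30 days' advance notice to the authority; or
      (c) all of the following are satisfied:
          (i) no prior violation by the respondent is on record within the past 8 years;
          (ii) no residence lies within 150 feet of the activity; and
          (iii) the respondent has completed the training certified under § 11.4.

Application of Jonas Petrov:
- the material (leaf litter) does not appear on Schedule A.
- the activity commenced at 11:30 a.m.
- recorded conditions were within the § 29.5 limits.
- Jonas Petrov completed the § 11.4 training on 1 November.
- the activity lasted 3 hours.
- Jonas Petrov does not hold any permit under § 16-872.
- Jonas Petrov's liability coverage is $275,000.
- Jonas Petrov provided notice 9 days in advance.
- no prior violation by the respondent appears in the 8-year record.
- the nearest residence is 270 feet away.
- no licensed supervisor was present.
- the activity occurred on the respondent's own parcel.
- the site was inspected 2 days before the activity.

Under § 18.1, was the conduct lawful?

(a) Schedule A material — not met.
(i) site inspected — holds.
(ii) weather ok — holds.
(iii) ≤ 12 hrs duration — holds.
(b) = T AND T AND T = true.
(1) = F OR T = true.
(2) start within hours — met.
(i) not (holds permit) — met.
(ii) supervisor present — not satisfied.
(iii) coverage ≥ $300,000 — not met.
(a) = T AND F AND F = false.
(b) ≥30 days' notice — fails.
(i) no prior violation — met.
(ii) no residence in 150 ft — satisfied.
(iii) training certified — met.
(c): T AND T AND T → true.
(3): F OR F OR T → true.
Overall = T AND T AND T = true.

Yes — lawful.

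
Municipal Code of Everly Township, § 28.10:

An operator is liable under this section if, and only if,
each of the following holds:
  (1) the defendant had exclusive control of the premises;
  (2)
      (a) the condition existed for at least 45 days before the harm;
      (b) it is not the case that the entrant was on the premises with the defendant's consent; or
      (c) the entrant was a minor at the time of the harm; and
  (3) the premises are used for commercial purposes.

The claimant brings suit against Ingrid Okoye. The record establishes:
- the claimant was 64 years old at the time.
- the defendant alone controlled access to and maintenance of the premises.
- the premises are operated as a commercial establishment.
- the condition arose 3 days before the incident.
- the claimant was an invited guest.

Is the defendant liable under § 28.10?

No — not liable.

(1) exclusive control — met.
(a) condition ≥45 days old — fails.
(b) not (consent to enter) — not met.
(c) entrant a minor — not satisfied.
So (2) is not satisfied (F OR F OR F).
(3) commercial use — satisfied.
So Overall is not satisfied (T AND F AND T).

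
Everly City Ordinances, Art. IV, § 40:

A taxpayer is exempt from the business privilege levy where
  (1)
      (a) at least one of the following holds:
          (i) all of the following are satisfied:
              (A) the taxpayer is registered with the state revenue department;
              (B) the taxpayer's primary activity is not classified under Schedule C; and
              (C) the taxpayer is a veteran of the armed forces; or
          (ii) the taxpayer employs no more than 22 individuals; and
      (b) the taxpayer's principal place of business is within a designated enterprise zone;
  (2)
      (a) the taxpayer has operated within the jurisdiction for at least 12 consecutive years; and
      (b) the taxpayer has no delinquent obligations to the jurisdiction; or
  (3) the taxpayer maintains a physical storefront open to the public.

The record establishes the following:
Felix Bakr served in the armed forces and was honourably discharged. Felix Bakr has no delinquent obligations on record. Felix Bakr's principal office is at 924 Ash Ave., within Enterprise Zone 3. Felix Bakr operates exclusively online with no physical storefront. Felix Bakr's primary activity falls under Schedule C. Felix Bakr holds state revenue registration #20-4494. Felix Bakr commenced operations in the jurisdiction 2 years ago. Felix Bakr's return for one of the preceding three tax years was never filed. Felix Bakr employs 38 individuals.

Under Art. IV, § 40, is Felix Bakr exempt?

(A) state-registered — holds.
(B) not (Schedule C activity) — not satisfied.
(C) veteran — holds.
(i) = T AND F AND T = false.
(ii) ≤ 22 employees — not satisfied.
(a): F OR F → false.
(b) in enterprise zone — met.
(1) = F AND T = false.
(a) ≥ 12 yrs in jurisdiction — fails.
(b) no delinquency — satisfied.
So (2) is not satisfied (F AND T).
(3) has storefront — not met.
Overall = F OR F OR F = false.

No — not exempt.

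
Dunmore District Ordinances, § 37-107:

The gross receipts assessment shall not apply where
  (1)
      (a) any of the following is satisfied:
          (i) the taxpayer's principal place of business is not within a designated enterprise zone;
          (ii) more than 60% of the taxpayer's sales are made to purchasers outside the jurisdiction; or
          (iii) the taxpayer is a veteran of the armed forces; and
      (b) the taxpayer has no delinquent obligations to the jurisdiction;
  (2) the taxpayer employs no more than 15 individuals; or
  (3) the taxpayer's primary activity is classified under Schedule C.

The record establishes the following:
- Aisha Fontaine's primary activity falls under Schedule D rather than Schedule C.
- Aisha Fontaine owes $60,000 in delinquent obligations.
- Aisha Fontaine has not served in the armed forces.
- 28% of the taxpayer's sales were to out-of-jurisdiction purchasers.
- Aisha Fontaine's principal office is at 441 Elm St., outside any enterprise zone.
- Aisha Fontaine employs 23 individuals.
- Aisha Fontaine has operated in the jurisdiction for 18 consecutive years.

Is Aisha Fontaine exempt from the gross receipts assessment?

No — not exempt.

(i) not (in enterprise zone) — holds.
(ii) >60% out-of-jur. sales — fails.
(iii) veteran — not met.
(a): T OR F OR F → true.
(b) no delinquency — not met.
(1): T AND F → false.
(2) ≤ 15 employees — not satisfied.
(3) Schedule C activity — not satisfied.
Overall = F OR F OR F = false.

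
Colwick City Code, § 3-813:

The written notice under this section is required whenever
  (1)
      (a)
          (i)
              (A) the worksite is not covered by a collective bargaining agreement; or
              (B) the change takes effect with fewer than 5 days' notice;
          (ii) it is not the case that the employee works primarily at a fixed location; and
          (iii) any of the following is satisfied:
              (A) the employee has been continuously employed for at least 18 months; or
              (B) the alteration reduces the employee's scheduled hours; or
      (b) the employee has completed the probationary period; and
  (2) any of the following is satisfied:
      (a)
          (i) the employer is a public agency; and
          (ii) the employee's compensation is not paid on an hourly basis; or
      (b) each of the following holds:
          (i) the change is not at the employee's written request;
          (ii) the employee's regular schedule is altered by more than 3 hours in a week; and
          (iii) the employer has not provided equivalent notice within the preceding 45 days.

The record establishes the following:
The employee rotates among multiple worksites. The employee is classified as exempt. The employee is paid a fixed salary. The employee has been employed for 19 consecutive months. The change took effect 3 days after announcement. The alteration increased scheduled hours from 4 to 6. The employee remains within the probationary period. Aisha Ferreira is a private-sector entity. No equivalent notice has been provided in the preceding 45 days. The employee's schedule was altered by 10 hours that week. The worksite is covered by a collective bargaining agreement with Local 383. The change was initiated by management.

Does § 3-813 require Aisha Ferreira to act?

Yes — required.

(A) no CBA — not met.
(B) < 5 days' notice — satisfied.
So (i) is satisfied (F OR T).
(ii) not (fixed location) — met.
(A) tenure ≥ 18 mo. — holds.
(B) hours reduced — not met.
So (iii) is satisfied (T OR F).
(a): T AND T AND T → true.
(b) past probation — fails.
(1): T OR F → true.
(i) public agency — fails.
(ii) not (hourly-paid) — satisfied.
(a): F AND T → false.
(i) not employee-requested — satisfied.
(ii) schedule shift > 3h — met.
(iii) no recent notice — met.
So (b) is satisfied (T AND T AND T).
(2) = F OR T = true.
Overall = T AND T = true.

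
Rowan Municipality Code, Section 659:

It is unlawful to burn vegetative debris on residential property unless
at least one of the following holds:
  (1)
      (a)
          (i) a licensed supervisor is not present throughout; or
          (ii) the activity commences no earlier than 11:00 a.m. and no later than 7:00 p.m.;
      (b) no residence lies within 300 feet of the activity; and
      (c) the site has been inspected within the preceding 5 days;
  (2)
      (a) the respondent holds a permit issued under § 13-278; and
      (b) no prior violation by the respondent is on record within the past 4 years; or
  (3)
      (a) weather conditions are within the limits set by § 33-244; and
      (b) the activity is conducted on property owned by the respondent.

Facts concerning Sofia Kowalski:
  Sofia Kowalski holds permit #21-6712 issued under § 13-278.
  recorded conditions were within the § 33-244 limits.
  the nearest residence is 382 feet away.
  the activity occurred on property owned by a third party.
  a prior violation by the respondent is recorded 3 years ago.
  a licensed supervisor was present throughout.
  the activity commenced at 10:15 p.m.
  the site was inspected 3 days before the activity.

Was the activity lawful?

No — unlawful.

(i) not (supervisor present) — not met.
(ii) start within hours — not met.
(a) = F OR F = false.
(b) no residence in 300 ft — holds.
(c) site inspected — holds.
(1): F AND T AND T → false.
(a) holds permit — met.
(b) no prior violation — fails.
So (2) is not satisfied (T AND F).
(a) weather ok — met.
(b) own property — fails.
(3) = T AND F = false.
So Overall is not satisfied (F OR F OR F).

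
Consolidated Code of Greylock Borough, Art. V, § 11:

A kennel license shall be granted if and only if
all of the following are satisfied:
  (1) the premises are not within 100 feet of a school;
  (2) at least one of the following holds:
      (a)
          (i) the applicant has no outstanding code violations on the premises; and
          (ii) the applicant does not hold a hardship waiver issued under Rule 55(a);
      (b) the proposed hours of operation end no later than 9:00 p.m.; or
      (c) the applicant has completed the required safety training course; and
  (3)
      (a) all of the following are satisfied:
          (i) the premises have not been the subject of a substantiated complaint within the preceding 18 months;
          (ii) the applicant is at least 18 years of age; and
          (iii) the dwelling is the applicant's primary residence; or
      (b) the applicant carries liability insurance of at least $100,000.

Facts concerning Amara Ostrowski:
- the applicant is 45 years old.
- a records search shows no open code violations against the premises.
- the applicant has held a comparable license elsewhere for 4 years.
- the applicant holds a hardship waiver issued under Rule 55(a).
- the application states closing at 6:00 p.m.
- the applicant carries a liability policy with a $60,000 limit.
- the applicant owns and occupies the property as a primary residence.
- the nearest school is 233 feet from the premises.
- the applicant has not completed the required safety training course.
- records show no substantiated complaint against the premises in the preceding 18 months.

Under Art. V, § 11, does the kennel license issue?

Yes — granted.

(1) ≥100 ft from school — satisfied.
(i) no code violations — satisfied.
(ii) not (hardship waiver) — fails.
(a): T AND F → false.
(b) closes by 9 p.m. — holds.
(c) safety training — not met.
(2) = F OR T OR F = true.
(i) no complaint in 18 mo. — satisfied.
(ii) age ≥ 18 — holds.
(iii) primary residence — met.
(a) = T AND T AND T = true.
(b) insurance ≥ $100,000 — not satisfied.
(3): T OR F → true.
Overall = T AND T AND T = true.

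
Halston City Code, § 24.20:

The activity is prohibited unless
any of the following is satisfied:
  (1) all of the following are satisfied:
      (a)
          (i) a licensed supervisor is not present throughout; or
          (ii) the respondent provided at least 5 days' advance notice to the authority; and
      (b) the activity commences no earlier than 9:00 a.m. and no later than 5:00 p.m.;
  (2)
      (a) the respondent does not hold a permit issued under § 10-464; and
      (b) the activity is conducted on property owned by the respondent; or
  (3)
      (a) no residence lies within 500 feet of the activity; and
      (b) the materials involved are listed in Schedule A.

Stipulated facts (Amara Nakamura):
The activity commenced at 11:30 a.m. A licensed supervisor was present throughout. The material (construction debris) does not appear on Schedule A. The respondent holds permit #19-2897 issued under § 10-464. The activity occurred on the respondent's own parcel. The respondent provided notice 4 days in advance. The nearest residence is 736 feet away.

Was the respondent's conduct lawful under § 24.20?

No — unlawful.

(i) not (supervisor present) — fails.
(ii) ≥5 days' notice — not met.
So (a) is not satisfied (F OR F).
(b) start within hours — holds.
So (1) is not satisfied (F AND T).
(a) not (holds permit) — fails.
(b) own property — satisfied.
(2) = F AND T = false.
(a) no residence in 500 ft — satisfied.
(b) Schedule A material — not satisfied.
(3) = T AND F = false.
Overall = F OR F OR F = false.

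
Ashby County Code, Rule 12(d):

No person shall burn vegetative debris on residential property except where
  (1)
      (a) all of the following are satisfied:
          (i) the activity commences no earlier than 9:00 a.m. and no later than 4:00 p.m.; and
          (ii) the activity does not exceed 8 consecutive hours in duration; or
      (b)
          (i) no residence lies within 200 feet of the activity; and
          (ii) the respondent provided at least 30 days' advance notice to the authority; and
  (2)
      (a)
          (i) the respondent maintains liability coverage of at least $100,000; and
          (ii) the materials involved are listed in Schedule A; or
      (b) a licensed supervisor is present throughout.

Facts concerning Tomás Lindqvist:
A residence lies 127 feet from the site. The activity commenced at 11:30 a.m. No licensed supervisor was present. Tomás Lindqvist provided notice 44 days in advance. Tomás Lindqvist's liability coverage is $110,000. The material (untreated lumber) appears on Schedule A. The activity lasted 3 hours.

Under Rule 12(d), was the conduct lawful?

(i) start within hours — holds.
(ii) ≤ 8 hrs duration — holds.
So (a) is satisfied (T AND T).
(i) no residence in 200 ft — not met.
(ii) ≥30 days' notice — holds.
(b) = F AND T = false.
So (1) is satisfied (T OR F).
(i) coverage ≥ $100,000 — holds.
(ii) Schedule A material — holds.
(a) = T AND T = true.
(b) supervisor present — not satisfied.
(2) = T OR F = true.
Overall: T AND T → true.

Yes — lawful.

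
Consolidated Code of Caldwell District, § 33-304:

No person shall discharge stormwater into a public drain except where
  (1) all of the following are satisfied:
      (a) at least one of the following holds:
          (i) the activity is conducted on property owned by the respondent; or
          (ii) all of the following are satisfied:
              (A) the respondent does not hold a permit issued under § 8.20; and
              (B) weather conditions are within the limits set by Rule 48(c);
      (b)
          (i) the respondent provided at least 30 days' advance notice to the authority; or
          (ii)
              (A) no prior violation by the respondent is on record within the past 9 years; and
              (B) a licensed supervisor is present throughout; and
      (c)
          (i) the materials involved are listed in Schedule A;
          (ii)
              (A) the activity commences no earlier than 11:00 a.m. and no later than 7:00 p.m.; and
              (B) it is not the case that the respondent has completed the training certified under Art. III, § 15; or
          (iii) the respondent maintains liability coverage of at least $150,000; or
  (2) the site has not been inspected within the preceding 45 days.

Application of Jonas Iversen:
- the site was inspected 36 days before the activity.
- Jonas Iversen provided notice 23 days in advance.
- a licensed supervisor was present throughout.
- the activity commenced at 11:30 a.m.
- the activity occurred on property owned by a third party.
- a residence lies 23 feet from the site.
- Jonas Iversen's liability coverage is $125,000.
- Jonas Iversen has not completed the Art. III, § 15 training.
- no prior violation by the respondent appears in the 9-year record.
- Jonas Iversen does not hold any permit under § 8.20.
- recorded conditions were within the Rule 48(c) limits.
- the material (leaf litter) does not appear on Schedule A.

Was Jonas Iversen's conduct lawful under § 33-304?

Yes — lawful.

(i) own property — fails.
(A) not (holds permit) — met.
(B) weather ok — holds.
(ii) = T AND T = true.
(a): F OR T → true.
(i) ≥30 days' notice — not satisfied.
(A) no prior violation — satisfied.
(B) supervisor present — met.
(ii) = T AND T = true.
(b) = F OR T = true.
(i) Schedule A material — fails.
(A) start within hours — met.
(B) not (training certified) — met.
(ii): T AND T → true.
(iii) coverage ≥ $150,000 — fails.
(c): F OR T OR F → true.
(1) = T AND T AND T = true.
(2) not (site inspected) — not met.
Overall = T OR F = true.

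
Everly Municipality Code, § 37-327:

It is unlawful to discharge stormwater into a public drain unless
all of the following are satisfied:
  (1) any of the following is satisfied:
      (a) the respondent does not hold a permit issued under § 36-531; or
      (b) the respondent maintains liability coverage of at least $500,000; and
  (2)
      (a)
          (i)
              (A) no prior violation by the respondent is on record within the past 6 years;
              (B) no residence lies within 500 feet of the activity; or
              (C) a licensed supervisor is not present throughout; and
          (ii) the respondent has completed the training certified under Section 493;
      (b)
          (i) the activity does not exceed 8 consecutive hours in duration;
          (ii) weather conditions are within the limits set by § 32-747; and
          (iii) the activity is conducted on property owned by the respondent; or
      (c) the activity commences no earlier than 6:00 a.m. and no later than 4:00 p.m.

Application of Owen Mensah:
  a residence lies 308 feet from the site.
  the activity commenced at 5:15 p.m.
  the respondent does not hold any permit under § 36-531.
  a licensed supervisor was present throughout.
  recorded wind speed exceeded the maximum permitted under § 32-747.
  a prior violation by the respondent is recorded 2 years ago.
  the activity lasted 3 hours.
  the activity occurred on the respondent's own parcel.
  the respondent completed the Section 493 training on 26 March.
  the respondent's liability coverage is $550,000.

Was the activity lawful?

(a) not (holds permit) — met.
(b) coverage ≥ $500,000 — satisfied.
(1) = T OR T = true.
(A) no prior violation — not met.
(B) no residence in 500 ft — not satisfied.
(C) not (supervisor present) — not satisfied.
(i) = F OR F OR F = false.
(ii) training certified — met.
(a) = F AND T = false.
(i) ≤ 8 hrs duration — satisfied.
(ii) weather ok — fails.
(iii) own property — holds.
So (b) is not satisfied (T AND F AND T).
(c) start within hours — fails.
(2) = F OR F OR F = false.
Overall: T AND F → false.

No — unlawful.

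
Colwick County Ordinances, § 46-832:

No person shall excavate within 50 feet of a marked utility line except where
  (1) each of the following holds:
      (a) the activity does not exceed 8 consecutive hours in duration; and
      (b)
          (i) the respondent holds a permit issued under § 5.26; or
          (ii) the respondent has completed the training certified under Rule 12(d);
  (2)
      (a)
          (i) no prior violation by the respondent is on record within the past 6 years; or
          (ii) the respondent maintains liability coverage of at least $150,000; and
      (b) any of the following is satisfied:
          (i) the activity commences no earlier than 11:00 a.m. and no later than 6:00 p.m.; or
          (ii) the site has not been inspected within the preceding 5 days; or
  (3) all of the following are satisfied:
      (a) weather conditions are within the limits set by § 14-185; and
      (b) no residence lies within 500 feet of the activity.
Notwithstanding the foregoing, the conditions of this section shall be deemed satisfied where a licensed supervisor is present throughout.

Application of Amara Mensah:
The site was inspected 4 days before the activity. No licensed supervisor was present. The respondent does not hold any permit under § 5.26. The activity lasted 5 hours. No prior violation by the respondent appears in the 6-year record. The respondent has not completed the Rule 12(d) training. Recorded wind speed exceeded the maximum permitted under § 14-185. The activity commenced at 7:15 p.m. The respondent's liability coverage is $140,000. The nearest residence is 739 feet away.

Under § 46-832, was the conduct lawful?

(a) ≤ 8 hrs duration — satisfied.
(i) holds permit — not met.
(ii) training certified — fails.
(b) = F OR F = false.
(1) = T AND F = false.
(i) no prior violation — met.
(ii) coverage ≥ $150,000 — not met.
(a): T OR F → true.
(i) start within hours — not met.
(ii) not (site inspected) — not satisfied.
So (b) is not satisfied (F OR F).
(2): T AND F → false.
(a) weather ok — not satisfied.
(b) no residence in 500 ft — met.
So (3) is not satisfied (F AND T).
Overall = F OR F OR F = false.
Exception (supervisor present) — not satisfied.
Result: main false OR exception false → false.

No — unlawful.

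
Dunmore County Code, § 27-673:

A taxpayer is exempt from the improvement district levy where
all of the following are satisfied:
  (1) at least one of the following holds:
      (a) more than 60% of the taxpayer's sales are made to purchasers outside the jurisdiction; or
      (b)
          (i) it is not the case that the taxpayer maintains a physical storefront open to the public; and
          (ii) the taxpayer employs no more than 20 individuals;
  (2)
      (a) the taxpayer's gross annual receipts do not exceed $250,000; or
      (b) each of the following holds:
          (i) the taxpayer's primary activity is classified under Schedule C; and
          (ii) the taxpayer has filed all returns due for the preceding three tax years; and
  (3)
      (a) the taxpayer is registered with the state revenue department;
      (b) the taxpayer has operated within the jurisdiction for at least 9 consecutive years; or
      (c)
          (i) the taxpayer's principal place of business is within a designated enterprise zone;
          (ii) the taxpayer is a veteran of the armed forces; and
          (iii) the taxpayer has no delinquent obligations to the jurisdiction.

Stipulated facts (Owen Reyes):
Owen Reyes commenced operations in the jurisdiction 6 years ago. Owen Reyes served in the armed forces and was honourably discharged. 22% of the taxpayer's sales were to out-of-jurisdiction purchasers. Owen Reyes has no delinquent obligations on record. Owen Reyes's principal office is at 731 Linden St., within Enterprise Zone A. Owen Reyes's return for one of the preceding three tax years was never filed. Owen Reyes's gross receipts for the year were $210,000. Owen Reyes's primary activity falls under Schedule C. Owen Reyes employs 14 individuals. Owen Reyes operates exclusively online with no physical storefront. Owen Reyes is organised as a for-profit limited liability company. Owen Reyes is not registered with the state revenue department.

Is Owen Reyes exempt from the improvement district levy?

Yes — exempt.

(a) >60% out-of-jur. sales — not met.
(i) not (has storefront) — met.
(ii) ≤ 20 employees — holds.
(b): T AND T → true.
(1) = F OR T = true.
(a) receipts ≤ $250,000 — satisfied.
(i) Schedule C activity — met.
(ii) returns current — fails.
(b): T AND F → false.
So (2) is satisfied (T OR F).
(a) state-registered — fails.
(b) ≥ 9 yrs in jurisdiction — not met.
(i) in enterprise zone — met.
(ii) veteran — satisfied.
(iii) no delinquency — satisfied.
So (c) is satisfied (T AND T AND T).
So (3) is satisfied (F OR F OR T).
Overall: T AND T AND T → true.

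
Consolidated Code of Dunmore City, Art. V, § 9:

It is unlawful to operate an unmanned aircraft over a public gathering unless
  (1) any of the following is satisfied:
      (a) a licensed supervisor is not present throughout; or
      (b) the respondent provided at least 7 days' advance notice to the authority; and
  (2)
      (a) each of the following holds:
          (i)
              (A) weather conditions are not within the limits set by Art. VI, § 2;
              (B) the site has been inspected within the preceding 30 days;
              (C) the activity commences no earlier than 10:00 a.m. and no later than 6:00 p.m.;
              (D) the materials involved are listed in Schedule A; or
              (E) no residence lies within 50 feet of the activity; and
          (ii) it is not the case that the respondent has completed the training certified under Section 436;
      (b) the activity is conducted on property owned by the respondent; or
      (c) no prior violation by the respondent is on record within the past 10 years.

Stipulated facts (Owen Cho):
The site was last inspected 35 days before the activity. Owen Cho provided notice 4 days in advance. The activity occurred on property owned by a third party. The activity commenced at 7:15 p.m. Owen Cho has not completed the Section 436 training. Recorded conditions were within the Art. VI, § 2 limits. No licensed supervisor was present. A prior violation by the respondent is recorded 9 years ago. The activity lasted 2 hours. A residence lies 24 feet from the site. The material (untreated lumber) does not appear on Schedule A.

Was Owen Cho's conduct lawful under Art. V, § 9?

(a) not (supervisor present) — met.
(b) ≥7 days' notice — fails.
So (1) is satisfied (T OR F).
(A) not (weather ok) — fails.
(B) site inspected — not satisfied.
(C) start within hours — not satisfied.
(D) Schedule A material — not satisfied.
(E) no residence in 50 ft — not met.
So (i) is not satisfied (F OR F OR F OR F OR F).
(ii) not (training certified) — satisfied.
(a) = F AND T = false.
(b) own property — not satisfied.
(c) no prior violation — fails.
So (2) is not satisfied (F OR F OR F).
Overall: T AND F → false.

No — unlawful.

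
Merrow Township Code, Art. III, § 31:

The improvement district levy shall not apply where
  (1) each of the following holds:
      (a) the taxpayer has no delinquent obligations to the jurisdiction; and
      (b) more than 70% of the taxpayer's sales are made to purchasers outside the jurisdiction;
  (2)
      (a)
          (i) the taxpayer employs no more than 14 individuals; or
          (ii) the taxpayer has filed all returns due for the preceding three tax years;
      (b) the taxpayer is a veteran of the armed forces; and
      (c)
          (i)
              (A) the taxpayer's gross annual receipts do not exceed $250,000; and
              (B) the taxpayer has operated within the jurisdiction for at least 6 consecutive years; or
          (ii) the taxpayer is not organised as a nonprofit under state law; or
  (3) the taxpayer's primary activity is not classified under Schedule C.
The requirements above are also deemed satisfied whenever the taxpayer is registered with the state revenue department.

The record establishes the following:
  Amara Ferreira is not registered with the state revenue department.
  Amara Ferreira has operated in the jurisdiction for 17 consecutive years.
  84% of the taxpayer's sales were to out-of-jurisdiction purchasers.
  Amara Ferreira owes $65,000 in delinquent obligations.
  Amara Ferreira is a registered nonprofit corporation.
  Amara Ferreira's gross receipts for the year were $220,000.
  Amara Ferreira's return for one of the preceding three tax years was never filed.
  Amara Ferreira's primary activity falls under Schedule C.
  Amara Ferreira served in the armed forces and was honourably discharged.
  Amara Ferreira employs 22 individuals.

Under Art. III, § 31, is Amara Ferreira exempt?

No — not exempt.

(a) no delinquency — not met.
(b) >70% out-of-jur. sales — satisfied.
So (1) is not satisfied (F AND T).
(i) ≤ 14 employees — not met.
(ii) returns current — not satisfied.
So (a) is not satisfied (F OR F).
(b) veteran — met.
(A) receipts ≤ $250,000 — satisfied.
(B) ≥ 6 yrs in jurisdiction — met.
(i): T AND T → true.
(ii) not (nonprofit) — not satisfied.
(c): T OR F → true.
(2): F AND T AND T → false.
(3) not (Schedule C activity) — not met.
Overall: F OR F OR F → false.
Exception (state-registered) — not satisfied.
Result: main false OR exception false → false.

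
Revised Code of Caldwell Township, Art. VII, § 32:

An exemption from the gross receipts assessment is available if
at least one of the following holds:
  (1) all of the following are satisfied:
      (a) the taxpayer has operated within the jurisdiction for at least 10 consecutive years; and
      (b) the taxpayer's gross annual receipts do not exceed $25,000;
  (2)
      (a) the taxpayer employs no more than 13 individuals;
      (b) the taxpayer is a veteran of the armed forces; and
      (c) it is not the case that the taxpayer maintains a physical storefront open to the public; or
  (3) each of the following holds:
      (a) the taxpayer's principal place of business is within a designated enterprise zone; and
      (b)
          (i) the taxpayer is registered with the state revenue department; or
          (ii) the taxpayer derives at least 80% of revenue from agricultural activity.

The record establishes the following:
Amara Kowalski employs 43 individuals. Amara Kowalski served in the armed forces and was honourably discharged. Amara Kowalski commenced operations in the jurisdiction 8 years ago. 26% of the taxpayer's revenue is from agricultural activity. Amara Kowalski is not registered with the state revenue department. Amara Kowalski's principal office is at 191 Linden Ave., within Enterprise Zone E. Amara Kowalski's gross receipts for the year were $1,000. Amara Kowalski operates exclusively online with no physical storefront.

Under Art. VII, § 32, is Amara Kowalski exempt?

(a) ≥ 10 yrs in jurisdiction — not satisfied.
(b) receipts ≤ $25,000 — satisfied.
So (1) is not satisfied (F AND T).
(a) ≤ 13 employees — not satisfied.
(b) veteran — met.
(c) not (has storefront) — satisfied.
(2) = F AND T AND T = false.
(a) in enterprise zone — met.
(i) state-registered — not satisfied.
(ii) ≥80% agricultural — not satisfied.
So (b) is not satisfied (F OR F).
(3) = T AND F = false.
Overall = F OR F OR F = false.

No — not exempt.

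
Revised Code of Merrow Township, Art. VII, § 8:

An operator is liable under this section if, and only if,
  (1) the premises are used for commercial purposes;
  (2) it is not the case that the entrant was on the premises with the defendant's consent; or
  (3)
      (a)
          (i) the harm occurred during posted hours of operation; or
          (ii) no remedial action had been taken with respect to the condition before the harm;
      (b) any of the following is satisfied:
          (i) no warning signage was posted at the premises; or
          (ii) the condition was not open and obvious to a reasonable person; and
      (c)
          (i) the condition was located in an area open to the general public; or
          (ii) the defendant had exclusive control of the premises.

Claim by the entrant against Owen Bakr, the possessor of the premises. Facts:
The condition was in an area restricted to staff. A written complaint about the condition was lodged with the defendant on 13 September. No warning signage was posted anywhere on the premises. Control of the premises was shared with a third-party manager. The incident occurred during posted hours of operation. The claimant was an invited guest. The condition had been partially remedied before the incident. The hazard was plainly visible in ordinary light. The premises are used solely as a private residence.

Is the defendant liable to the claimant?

No — not liable.

(1) commercial use — not satisfied.
(2) not (consent to enter) — not satisfied.
(i) during posted hours — holds.
(ii) no remedial action — fails.
So (a) is satisfied (T OR F).
(i) no signage posted — holds.
(ii) not open/obvious — not satisfied.
(b) = T OR F = true.
(i) public area — not satisfied.
(ii) exclusive control — not met.
So (c) is not satisfied (F OR F).
(3) = T AND T AND F = false.
Overall: F OR F OR F → false.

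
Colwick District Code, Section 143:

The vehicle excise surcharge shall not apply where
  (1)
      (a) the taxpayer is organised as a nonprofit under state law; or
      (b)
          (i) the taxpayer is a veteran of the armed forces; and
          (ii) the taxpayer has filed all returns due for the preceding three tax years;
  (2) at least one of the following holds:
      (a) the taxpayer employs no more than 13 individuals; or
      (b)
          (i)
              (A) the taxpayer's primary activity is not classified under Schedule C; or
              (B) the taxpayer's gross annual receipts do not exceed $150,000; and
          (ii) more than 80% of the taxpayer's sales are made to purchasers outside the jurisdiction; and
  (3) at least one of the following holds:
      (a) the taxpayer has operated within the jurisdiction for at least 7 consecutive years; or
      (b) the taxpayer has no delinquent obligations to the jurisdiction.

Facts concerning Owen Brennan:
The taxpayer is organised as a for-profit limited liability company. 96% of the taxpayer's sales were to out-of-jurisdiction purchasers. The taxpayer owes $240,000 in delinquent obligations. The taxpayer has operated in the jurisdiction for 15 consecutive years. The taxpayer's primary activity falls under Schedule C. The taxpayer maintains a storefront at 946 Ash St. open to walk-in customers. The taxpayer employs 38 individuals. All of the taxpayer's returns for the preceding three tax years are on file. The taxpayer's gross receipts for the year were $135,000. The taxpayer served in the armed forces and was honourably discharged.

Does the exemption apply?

(a) nonprofit — fails.
(i) veteran — satisfied.
(ii) returns current — holds.
So (b) is satisfied (T AND T).
(1) = F OR T = true.
(a) ≤ 13 employees — not met.
(A) not (Schedule C activity) — not met.
(B) receipts ≤ $150,000 — holds.
(i) = F OR T = true.
(ii) >80% out-of-jur. sales — satisfied.
(b): T AND T → true.
(2) = F OR T = true.
(a) ≥ 7 yrs in jurisdiction — holds.
(b) no delinquency — not met.
So (3) is satisfied (T OR F).
Overall: T AND T AND T → true.

Yes — exempt.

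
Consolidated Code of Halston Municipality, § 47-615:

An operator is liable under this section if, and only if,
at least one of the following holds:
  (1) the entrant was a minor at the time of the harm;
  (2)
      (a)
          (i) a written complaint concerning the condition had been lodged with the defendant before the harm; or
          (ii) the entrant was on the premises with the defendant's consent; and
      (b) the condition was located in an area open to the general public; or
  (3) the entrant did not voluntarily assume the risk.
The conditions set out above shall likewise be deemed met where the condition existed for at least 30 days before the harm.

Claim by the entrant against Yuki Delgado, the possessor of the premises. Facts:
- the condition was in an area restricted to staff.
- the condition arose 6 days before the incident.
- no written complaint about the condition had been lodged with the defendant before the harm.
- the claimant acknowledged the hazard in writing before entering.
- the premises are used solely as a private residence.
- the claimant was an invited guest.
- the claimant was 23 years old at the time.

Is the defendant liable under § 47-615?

No — not liable.

(1) entrant a minor — not satisfied.
(i) complaint lodged — not met.
(ii) consent to enter — holds.
So (a) is satisfied (F OR T).
(b) public area — not satisfied.
So (2) is not satisfied (T AND F).
(3) no assumed risk — not satisfied.
Overall: F OR F OR F → false.
Exception (condition ≥30 days old) — not satisfied.
Result: main false OR exception false → false.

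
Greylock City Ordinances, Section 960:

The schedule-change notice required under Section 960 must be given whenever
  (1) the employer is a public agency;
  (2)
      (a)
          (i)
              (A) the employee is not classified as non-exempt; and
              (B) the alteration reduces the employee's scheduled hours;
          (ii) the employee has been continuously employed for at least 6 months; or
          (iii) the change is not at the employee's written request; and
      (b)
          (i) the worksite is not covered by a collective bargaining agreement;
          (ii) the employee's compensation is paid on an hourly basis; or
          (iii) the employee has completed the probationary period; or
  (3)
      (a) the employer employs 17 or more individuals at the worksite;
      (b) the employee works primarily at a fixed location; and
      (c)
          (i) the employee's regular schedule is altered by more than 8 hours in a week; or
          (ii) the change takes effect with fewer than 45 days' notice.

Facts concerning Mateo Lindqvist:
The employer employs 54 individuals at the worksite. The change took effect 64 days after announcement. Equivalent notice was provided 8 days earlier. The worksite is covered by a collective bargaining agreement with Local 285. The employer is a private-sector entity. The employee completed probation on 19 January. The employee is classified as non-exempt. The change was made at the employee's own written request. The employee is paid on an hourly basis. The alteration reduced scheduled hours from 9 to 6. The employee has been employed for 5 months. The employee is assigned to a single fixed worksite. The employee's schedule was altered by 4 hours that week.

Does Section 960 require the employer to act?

(1) public agency — not met.
(A) not (non-exempt) — not met.
(B) hours reduced — met.
(i): F AND T → false.
(ii) tenure ≥ 6 mo. — not satisfied.
(iii) not employee-requested — fails.
(a): F OR F OR F → false.
(i) no CBA — fails.
(ii) hourly-paid — met.
(iii) past probation — holds.
(b) = F OR T OR T = true.
(2): F AND T → false.
(a) ≥ 17 at site — holds.
(b) fixed location — holds.
(i) schedule shift > 8h — not satisfied.
(ii) < 45 days' notice — not satisfied.
(c): F OR F → false.
(3) = T AND T AND F = false.
Overall: F OR F OR F → false.

No — not required.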